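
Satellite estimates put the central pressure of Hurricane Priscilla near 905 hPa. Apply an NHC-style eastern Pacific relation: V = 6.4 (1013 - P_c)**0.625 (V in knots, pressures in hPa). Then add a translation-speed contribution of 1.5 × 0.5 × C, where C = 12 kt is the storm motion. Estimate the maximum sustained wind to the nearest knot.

ΔP = 1013 − 905 = 108 hPa.
108^0.625 ≈ 18.659.
V ≈ 6.4 × 18.659 ≈ 119.4 kt.
Translation term: 1.5 × 0.5 × 12 = 9 kt.
Corrected V ≈ 128.4 kt → 128 kt.

128 kt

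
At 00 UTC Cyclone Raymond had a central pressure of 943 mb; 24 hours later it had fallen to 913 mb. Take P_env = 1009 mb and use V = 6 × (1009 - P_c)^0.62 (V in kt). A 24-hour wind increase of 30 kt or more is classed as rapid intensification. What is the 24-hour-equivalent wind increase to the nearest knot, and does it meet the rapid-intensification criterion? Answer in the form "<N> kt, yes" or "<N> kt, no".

V₁: ΔP = 66, V ≈ 6 × 66^0.62 ≈ 80.59 kt.
V₂: ΔP = 96, V ≈ 6 × 96^0.62 ≈ 101.66 kt.
ΔV over 24 h = 21.07 kt → 24 h equivalent = 21.07 × 24/24 ≈ 21.07 kt.
21 kt < 30 kt ⇒ not rapid intensification.

21 kt, no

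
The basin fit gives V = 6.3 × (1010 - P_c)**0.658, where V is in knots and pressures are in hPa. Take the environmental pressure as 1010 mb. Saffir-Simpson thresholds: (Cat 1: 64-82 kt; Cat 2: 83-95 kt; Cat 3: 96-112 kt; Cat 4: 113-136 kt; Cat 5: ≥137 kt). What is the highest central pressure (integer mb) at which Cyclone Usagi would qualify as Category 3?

947 mb

Category 3 begins at V = 96 kt.
Required ΔP = (96/6.3)^(1/0.658) = 15.238^1.520 ≈ 62.77 mb.
P_c ≤ 1010 − 62.77 = 947.23, so the highest integer P_c is 947 mb.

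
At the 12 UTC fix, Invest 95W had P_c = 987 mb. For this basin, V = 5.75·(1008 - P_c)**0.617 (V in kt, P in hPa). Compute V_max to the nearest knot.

ΔP = 1008 − 987 = 21 mb.
21^0.617 ≈ 6.543.
V ≈ 5.75 × 6.543 ≈ 37.6 kt.

38 kt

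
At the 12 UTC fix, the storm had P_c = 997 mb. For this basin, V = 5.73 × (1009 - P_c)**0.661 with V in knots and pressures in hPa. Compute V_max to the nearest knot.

ΔP = 1009 − 997 = 12 mb.
12^0.661 ≈ 5.168.
V ≈ 5.73 × 5.168 ≈ 29.6 kt.

30 kt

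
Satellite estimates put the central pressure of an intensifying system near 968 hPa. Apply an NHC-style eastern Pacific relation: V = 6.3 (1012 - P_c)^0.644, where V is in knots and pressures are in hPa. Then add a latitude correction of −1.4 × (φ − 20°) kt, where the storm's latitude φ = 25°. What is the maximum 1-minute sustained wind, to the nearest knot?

65 kt

ΔP = 1012 − 968 = 44 hPa.
44^0.644 ≈ 11.439.
V ≈ 6.3 × 11.439 ≈ 72.1 kt.
Latitude correction: −1.4 × (25 − 20) = -7 kt.
Corrected V ≈ 65.1 kt → 65 kt.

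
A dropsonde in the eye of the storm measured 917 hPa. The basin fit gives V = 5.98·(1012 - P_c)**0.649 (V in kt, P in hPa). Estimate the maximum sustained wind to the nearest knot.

115 kt

ΔP = 1012 − 917 = 95 hPa.
95^0.649 ≈ 19.211.
V ≈ 5.98 × 19.211 ≈ 114.9 kt.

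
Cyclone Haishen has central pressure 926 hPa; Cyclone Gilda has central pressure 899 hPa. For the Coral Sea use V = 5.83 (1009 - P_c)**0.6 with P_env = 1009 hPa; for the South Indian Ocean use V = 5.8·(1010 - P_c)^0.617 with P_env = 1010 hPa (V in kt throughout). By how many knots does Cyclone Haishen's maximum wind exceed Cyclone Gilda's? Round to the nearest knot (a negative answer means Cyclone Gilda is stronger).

-23 kt

Cyclone Haishen: ΔP = 83; V ≈ 5.83 × 83^0.6 ≈ 82.63 kt.
Cyclone Gilda: ΔP = 111; V ≈ 5.8 × 111^0.617 ≈ 106.02 kt.
Difference ≈ 82.63 − 106.02 = -23.39 → -23 kt.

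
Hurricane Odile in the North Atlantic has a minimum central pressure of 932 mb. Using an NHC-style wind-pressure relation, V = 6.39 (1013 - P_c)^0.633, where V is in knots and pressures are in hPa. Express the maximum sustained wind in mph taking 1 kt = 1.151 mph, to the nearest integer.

119 mph

ΔP = 1013 − 932 = 81 mb.
V ≈ 6.39 × 81^0.633 = 6.39 × 16.146 ≈ 103.174 kt.
103.174 × 1.151 ≈ 118.75 mph → 119 mph.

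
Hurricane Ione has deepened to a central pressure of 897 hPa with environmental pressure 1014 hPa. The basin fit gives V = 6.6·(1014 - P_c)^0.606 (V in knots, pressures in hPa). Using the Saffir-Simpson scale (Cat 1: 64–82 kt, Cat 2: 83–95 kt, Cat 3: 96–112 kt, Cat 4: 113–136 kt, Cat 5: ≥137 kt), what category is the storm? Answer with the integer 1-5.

ΔP = 1014 − 897 = 117 hPa.
V ≈ 6.6 × 117^0.606 = 6.6 × 17.92 ≈ 118 kt.
118 kt falls in the Category 4 band.

4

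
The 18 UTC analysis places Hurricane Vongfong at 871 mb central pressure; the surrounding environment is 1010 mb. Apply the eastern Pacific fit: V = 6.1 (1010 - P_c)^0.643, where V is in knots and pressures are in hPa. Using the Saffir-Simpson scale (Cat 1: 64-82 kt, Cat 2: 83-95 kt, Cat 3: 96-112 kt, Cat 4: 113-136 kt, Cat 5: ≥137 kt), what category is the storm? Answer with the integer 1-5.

ΔP = 1010 − 871 = 139 mb.
V ≈ 6.1 × 139^0.643 = 6.1 × 23.88 ≈ 146 kt.
146 kt falls in the Category 5 band.

5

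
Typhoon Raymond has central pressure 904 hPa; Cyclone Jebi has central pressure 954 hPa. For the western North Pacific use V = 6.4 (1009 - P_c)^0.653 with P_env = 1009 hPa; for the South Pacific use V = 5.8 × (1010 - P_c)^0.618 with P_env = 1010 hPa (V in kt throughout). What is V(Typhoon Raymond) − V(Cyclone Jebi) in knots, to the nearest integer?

64 kt

Typhoon Raymond: ΔP = 105; V ≈ 6.4 × 105^0.653 ≈ 133.66 kt.
Cyclone Jebi: ΔP = 56; V ≈ 5.8 × 56^0.618 ≈ 69.79 kt.
Difference ≈ 133.66 − 69.79 = 63.87 → 64 kt.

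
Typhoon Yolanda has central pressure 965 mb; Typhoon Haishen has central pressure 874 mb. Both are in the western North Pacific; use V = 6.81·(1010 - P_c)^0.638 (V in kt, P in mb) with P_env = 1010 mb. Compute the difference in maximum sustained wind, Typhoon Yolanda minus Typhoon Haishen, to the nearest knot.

-79 kt

Typhoon Yolanda: ΔP = 45; V ≈ 6.81 × 45^0.638 ≈ 77.25 kt.
Typhoon Haishen: ΔP = 136; V ≈ 6.81 × 136^0.638 ≈ 156.44 kt.
Difference ≈ 77.25 − 156.44 = -79.19 → -79 kt.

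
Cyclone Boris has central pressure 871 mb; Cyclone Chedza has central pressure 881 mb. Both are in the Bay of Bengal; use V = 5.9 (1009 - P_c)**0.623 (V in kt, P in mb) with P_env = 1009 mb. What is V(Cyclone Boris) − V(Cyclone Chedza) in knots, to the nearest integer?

6 kt

Cyclone Boris: ΔP = 138; V ≈ 5.9 × 138^0.623 ≈ 127.06 kt.
Cyclone Chedza: ΔP = 128; V ≈ 5.9 × 128^0.623 ≈ 121.24 kt.
Difference ≈ 127.06 − 121.24 = 5.82 → 6 kt.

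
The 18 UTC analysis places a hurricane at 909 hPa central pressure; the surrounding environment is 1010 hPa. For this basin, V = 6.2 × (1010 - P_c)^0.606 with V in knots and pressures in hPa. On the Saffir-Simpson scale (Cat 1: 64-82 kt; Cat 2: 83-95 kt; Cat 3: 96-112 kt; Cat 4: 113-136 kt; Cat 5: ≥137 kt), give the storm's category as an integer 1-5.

3

ΔP = 1010 − 909 = 101 hPa.
V ≈ 6.2 × 101^0.606 = 6.2 × 16.39 ≈ 102 kt.
102 kt falls in the Category 3 band.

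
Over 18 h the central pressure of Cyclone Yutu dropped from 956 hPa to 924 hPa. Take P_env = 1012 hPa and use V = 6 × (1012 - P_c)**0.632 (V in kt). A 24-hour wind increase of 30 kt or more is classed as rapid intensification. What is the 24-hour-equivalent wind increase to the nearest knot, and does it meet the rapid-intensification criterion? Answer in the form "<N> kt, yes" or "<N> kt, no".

34 kt, yes

V₁: ΔP = 56, V ≈ 6 × 56^0.632 ≈ 76.38 kt.
V₂: ΔP = 88, V ≈ 6 × 88^0.632 ≈ 101.64 kt.
ΔV over 18 h = 25.26 kt → 24 h equivalent = 25.26 × 24/18 ≈ 33.68 kt.
34 kt ≥ 30 kt ⇒ rapid intensification.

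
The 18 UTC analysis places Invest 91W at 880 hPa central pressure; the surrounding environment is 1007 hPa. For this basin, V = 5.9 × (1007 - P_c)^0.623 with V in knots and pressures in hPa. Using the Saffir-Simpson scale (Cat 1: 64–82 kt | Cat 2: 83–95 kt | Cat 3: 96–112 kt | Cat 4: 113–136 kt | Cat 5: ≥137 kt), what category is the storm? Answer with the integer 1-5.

4

ΔP = 1007 − 880 = 127 hPa.
V ≈ 5.9 × 127^0.623 = 5.9 × 20.45 ≈ 121 kt.
121 kt falls in the Category 4 band.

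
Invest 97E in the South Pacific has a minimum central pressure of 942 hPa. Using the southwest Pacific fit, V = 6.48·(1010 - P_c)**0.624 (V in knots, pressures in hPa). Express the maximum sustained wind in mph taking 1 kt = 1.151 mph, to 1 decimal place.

103.8 mph

ΔP = 1010 − 942 = 68 hPa.
V ≈ 6.48 × 68^0.624 = 6.48 × 13.915 ≈ 90.170 kt.
90.170 × 1.151 ≈ 103.79 mph → 103.8 mph.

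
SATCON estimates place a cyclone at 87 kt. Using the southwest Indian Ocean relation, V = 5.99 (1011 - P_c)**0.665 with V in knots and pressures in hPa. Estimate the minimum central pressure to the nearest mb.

ΔP = (V / 5.99)^(1/0.665) = (87/5.99)^1.504.
87/5.99 = 14.524; 14.524^1.504 ≈ 55.91 mb.
P_c = 1011 − 55.91 = 955.09 ≈ 955 mb.

955 mb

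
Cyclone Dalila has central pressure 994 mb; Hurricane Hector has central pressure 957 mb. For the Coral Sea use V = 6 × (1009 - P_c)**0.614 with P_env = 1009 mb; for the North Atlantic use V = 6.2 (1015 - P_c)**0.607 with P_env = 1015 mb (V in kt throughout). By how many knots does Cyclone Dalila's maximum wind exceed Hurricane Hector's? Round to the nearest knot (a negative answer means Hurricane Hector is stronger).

-41 kt

Cyclone Dalila: ΔP = 15; V ≈ 6 × 15^0.614 ≈ 31.64 kt.
Hurricane Hector: ΔP = 58; V ≈ 6.2 × 58^0.607 ≈ 72.91 kt.
Difference ≈ 31.64 − 72.91 = -41.27 → -41 kt.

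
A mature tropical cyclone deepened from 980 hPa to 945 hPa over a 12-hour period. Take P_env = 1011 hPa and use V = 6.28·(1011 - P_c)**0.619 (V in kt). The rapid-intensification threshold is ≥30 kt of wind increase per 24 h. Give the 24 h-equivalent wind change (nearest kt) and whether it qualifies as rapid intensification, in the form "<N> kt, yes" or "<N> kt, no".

V₁: ΔP = 31, V ≈ 6.28 × 31^0.619 ≈ 52.62 kt.
V₂: ΔP = 66, V ≈ 6.28 × 66^0.619 ≈ 84.00 kt.
ΔV over 12 h = 31.38 kt → 24 h equivalent = 31.38 × 24/12 ≈ 62.76 kt.
63 kt ≥ 30 kt ⇒ rapid intensification.

63 kt, yes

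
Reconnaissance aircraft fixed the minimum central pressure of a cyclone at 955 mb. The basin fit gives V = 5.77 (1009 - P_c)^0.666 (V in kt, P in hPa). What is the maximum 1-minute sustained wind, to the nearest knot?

82 kt

ΔP = 1009 − 955 = 54 mb.
54^0.666 ≈ 14.249.
V ≈ 5.77 × 14.249 ≈ 82.2 kt.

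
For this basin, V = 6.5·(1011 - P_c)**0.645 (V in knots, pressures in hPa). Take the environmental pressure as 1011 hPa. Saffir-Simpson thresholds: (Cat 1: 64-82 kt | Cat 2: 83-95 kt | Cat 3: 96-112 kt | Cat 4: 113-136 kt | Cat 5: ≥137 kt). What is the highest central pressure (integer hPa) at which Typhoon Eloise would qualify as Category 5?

898 hPa

Category 5 begins at V = 137 kt.
Required ΔP = (137/6.5)^(1/0.645) = 21.077^1.550 ≈ 112.83 hPa.
P_c ≤ 1011 − 112.83 = 898.17, so the highest integer P_c is 898 hPa.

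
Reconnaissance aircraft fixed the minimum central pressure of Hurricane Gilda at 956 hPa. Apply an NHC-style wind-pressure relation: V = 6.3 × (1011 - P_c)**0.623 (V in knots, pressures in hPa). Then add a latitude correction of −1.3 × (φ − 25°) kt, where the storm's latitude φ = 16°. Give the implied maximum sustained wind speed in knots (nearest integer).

ΔP = 1011 − 956 = 55 hPa.
55^0.623 ≈ 12.141.
V ≈ 6.3 × 12.141 ≈ 76.5 kt.
Latitude correction: −1.3 × (16 − 25) = 11.7 kt.
Corrected V ≈ 88.2 kt → 88 kt.

88 kt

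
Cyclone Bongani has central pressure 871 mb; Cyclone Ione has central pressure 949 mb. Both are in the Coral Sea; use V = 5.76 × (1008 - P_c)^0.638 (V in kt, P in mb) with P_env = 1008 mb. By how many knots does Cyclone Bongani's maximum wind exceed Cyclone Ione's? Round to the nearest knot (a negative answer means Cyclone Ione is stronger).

55 kt

Cyclone Bongani: ΔP = 137; V ≈ 5.76 × 137^0.638 ≈ 132.94 kt.
Cyclone Ione: ΔP = 59; V ≈ 5.76 × 59^0.638 ≈ 77.67 kt.
Difference ≈ 132.94 − 77.67 = 55.27 → 55 kt.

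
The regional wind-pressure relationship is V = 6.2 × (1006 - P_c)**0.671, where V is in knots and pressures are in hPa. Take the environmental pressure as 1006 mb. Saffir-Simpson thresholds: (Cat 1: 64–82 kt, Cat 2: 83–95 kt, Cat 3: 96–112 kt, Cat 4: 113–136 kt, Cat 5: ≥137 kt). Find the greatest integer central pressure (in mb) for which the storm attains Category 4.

Category 4 begins at V = 113 kt.
Required ΔP = (113/6.2)^(1/0.671) = 18.226^1.490 ≈ 75.65 mb.
P_c ≤ 1006 − 75.65 = 930.35, so the highest integer P_c is 930 mb.

930 mb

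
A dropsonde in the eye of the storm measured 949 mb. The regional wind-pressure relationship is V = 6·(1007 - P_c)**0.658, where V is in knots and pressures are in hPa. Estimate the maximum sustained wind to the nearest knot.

87 kt

ΔP = 1007 − 949 = 58 mb.
58^0.658 ≈ 14.466.
V ≈ 6 × 14.466 ≈ 86.8 kt.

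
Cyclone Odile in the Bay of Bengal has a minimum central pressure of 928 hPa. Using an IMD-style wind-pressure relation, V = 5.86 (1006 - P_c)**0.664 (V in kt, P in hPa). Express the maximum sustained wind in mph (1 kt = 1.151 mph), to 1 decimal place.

121.7 mph

ΔP = 1006 − 928 = 78 hPa.
V ≈ 5.86 × 78^0.664 = 5.86 × 18.045 ≈ 105.742 kt.
105.742 × 1.151 ≈ 121.71 mph → 121.7 mph.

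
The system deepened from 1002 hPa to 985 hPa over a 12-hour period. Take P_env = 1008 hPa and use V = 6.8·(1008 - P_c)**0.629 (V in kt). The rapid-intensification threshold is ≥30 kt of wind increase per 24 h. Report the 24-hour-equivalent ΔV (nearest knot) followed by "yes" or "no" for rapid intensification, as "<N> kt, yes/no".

V₁: ΔP = 6, V ≈ 6.8 × 6^0.629 ≈ 20.99 kt.
V₂: ΔP = 23, V ≈ 6.8 × 23^0.629 ≈ 48.87 kt.
ΔV over 12 h = 27.88 kt → 24 h equivalent = 27.88 × 24/12 ≈ 55.76 kt.
56 kt ≥ 30 kt ⇒ rapid intensification.

56 kt, yes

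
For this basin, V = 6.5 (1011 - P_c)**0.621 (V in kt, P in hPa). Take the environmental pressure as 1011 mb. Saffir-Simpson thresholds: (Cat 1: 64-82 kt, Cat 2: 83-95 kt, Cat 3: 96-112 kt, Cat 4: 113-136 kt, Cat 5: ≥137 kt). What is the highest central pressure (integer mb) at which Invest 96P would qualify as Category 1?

Category 1 begins at V = 64 kt.
Required ΔP = (64/6.5)^(1/0.621) = 9.846^1.610 ≈ 39.76 mb.
P_c ≤ 1011 − 39.76 = 971.24, so the highest integer P_c is 971 mb.

971 mb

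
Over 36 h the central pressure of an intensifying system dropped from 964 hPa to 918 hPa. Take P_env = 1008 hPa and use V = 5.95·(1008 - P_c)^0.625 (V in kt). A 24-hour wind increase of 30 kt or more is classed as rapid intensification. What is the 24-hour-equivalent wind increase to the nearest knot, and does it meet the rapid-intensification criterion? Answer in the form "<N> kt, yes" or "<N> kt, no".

V₁: ΔP = 44, V ≈ 5.95 × 44^0.625 ≈ 63.34 kt.
V₂: ΔP = 90, V ≈ 5.95 × 90^0.625 ≈ 99.06 kt.
ΔV over 36 h = 35.72 kt → 24 h equivalent = 35.72 × 24/36 ≈ 23.81 kt.
24 kt < 30 kt ⇒ not rapid intensification.

24 kt, no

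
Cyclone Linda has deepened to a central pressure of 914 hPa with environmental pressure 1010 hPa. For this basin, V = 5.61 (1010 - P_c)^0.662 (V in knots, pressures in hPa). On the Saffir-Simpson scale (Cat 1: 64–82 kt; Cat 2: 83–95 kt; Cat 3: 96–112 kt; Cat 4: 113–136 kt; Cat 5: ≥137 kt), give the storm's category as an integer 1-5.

ΔP = 1010 − 914 = 96 hPa.
V ≈ 5.61 × 96^0.662 = 5.61 × 20.52 ≈ 115 kt.
115 kt falls in the Category 4 band.

4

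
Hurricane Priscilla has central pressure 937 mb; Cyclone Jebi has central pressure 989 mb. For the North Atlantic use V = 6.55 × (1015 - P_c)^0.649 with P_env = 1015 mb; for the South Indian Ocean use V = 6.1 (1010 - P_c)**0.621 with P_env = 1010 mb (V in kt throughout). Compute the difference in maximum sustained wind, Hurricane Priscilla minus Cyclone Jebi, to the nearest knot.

Hurricane Priscilla: ΔP = 78; V ≈ 6.55 × 78^0.649 ≈ 110.72 kt.
Cyclone Jebi: ΔP = 21; V ≈ 6.1 × 21^0.621 ≈ 40.40 kt.
Difference ≈ 110.72 − 40.40 = 70.32 → 70 kt.

70 kt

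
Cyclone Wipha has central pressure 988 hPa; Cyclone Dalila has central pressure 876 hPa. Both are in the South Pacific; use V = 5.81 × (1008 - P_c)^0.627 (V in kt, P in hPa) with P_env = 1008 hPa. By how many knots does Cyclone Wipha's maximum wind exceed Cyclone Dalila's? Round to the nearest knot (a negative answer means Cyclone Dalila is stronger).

-86 kt

Cyclone Wipha: ΔP = 20; V ≈ 5.81 × 20^0.627 ≈ 38.01 kt.
Cyclone Dalila: ΔP = 132; V ≈ 5.81 × 132^0.627 ≈ 124.10 kt.
Difference ≈ 38.01 − 124.10 = -86.09 → -86 kt.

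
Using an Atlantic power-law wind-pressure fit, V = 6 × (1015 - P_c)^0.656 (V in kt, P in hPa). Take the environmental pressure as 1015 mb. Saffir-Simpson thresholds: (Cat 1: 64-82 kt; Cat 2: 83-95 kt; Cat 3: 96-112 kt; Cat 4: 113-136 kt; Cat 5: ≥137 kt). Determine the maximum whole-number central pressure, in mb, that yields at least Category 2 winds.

Category 2 begins at V = 83 kt.
Required ΔP = (83/6)^(1/0.656) = 13.833^1.524 ≈ 54.86 mb.
P_c ≤ 1015 − 54.86 = 960.14, so the highest integer P_c is 960 mb.

960 mb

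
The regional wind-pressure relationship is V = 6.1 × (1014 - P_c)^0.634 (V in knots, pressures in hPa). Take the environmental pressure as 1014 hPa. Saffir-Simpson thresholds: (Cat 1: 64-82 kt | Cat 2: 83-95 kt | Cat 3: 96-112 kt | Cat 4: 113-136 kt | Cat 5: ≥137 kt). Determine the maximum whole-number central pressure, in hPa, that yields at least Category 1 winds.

Category 1 begins at V = 64 kt.
Required ΔP = (64/6.1)^(1/0.634) = 10.492^1.577 ≈ 40.75 hPa.
P_c ≤ 1014 − 40.75 = 973.25, so the highest integer P_c is 973 hPa.

973 hPa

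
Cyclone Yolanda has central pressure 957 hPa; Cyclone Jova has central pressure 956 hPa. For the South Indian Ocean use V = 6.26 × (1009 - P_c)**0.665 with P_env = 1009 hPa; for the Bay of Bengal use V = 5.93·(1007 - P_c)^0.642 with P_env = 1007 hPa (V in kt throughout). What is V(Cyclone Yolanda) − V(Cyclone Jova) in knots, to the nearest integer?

Cyclone Yolanda: ΔP = 52; V ≈ 6.26 × 52^0.665 ≈ 86.64 kt.
Cyclone Jova: ΔP = 51; V ≈ 5.93 × 51^0.642 ≈ 74.01 kt.
Difference ≈ 86.64 − 74.01 = 12.63 → 13 kt.

13 kt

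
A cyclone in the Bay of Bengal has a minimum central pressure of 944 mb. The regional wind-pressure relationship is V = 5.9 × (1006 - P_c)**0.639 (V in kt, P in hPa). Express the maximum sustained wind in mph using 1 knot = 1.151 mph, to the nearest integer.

ΔP = 1006 − 944 = 62 mb.
V ≈ 5.9 × 62^0.639 = 5.9 × 13.975 ≈ 82.450 kt.
82.450 × 1.151 ≈ 94.90 mph → 95 mph.

95 mph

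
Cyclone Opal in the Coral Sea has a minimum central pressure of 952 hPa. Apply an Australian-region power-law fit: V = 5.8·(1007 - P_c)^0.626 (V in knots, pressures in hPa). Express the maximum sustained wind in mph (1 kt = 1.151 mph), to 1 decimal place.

ΔP = 1007 − 952 = 55 hPa.
V ≈ 5.8 × 55^0.626 = 5.8 × 12.288 ≈ 71.268 kt.
71.268 × 1.151 ≈ 82.03 mph → 82.0 mph.

82.0 mph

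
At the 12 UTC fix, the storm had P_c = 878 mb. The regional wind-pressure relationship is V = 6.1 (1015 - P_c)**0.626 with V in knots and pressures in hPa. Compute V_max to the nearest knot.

ΔP = 1015 − 878 = 137 mb.
137^0.626 ≈ 21.756.
V ≈ 6.1 × 21.756 ≈ 132.7 kt.

133 kt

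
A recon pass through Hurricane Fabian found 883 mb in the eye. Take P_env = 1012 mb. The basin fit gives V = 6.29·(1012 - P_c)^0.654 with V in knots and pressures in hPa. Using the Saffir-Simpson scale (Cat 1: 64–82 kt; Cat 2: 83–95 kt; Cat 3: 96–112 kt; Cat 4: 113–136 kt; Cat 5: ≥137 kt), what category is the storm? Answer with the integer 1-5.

ΔP = 1012 − 883 = 129 mb.
V ≈ 6.29 × 129^0.654 = 6.29 × 24.01 ≈ 151 kt.
151 kt falls in the Category 5 band.

5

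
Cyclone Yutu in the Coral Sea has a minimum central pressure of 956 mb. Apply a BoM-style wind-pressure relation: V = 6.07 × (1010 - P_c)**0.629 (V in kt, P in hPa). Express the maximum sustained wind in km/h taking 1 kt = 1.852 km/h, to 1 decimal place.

ΔP = 1010 − 956 = 54 mb.
V ≈ 6.07 × 54^0.629 = 6.07 × 12.294 ≈ 74.622 kt.
74.622 × 1.852 ≈ 138.20 km/h → 138.2 km/h.

138.2 km/h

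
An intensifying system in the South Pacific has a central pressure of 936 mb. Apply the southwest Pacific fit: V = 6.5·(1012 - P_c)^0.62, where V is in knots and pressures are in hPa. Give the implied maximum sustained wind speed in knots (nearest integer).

95 kt

ΔP = 1012 − 936 = 76 mb.
76^0.62 ≈ 14.659.
V ≈ 6.5 × 14.659 ≈ 95.3 kt.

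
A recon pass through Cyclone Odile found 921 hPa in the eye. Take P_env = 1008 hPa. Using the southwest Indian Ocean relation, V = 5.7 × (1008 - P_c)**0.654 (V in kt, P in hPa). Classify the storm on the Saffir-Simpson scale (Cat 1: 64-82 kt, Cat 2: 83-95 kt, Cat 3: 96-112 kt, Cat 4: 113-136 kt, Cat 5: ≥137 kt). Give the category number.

3

ΔP = 1008 − 921 = 87 hPa.
V ≈ 5.7 × 87^0.654 = 5.7 × 18.55 ≈ 106 kt.
106 kt falls in the Category 3 band.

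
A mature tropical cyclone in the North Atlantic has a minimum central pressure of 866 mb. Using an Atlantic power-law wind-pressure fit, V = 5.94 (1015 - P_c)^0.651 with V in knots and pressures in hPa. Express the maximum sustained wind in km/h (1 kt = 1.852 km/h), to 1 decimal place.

ΔP = 1015 − 866 = 149 mb.
V ≈ 5.94 × 149^0.651 = 5.94 × 25.986 ≈ 154.359 kt.
154.359 × 1.852 ≈ 285.87 km/h → 285.9 km/h.

285.9 km/h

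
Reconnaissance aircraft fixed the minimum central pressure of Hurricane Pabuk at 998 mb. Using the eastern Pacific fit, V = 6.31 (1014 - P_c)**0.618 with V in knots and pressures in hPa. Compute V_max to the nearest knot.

ΔP = 1014 − 998 = 16 mb.
16^0.618 ≈ 5.548.
V ≈ 6.31 × 5.548 ≈ 35.0 kt.

35 kt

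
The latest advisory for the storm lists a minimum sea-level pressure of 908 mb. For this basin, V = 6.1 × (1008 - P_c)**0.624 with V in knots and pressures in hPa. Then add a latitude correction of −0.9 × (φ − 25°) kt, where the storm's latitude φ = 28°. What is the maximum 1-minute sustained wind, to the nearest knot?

ΔP = 1008 − 908 = 100 mb.
100^0.624 ≈ 17.701.
V ≈ 6.1 × 17.701 ≈ 108.0 kt.
Latitude correction: −0.9 × (28 − 25) = -2.7 kt.
Corrected V ≈ 105.3 kt → 105 kt.

105 kt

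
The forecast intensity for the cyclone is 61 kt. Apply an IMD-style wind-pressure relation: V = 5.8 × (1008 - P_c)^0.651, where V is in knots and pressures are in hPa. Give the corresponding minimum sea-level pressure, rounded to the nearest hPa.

971 hPa

ΔP = (V / 5.8)^(1/0.651) = (61/5.8)^1.536.
61/5.8 = 10.517; 10.517^1.536 ≈ 37.13 hPa.
P_c = 1008 − 37.13 = 970.87 ≈ 971 hPa.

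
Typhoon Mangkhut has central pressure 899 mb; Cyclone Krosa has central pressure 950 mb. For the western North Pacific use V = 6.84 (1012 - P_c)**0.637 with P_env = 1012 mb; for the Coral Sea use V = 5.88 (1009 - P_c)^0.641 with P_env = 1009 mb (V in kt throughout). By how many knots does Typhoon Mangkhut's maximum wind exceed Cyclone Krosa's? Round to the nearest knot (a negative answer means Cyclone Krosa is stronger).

Typhoon Mangkhut: ΔP = 113; V ≈ 6.84 × 113^0.637 ≈ 138.95 kt.
Cyclone Krosa: ΔP = 59; V ≈ 5.88 × 59^0.641 ≈ 80.26 kt.
Difference ≈ 138.95 − 80.26 = 58.69 → 59 kt.

59 kt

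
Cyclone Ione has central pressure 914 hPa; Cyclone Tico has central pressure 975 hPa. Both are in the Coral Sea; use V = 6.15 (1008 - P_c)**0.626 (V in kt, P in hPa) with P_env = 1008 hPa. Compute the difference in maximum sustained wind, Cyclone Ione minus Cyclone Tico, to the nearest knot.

51 kt

Cyclone Ione: ΔP = 94; V ≈ 6.15 × 94^0.626 ≈ 105.69 kt.
Cyclone Tico: ΔP = 33; V ≈ 6.15 × 33^0.626 ≈ 54.89 kt.
Difference ≈ 105.69 − 54.89 = 50.80 → 51 kt.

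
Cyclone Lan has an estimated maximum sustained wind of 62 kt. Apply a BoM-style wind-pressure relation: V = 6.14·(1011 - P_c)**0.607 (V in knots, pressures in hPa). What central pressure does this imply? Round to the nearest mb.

966 mb

ΔP = (V / 6.14)^(1/0.607) = (62/6.14)^1.647.
62/6.14 = 10.098; 10.098^1.647 ≈ 45.12 mb.
P_c = 1011 − 45.12 = 965.88 ≈ 966 mb.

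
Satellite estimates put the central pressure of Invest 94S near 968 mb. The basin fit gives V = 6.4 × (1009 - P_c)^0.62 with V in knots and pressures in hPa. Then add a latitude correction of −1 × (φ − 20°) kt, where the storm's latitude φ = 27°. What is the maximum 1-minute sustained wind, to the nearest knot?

57 kt

ΔP = 1009 − 968 = 41 mb.
41^0.62 ≈ 9.998.
V ≈ 6.4 × 9.998 ≈ 64.0 kt.
Latitude correction: −1 × (27 − 20) = -7 kt.
Corrected V ≈ 57 kt → 57 kt.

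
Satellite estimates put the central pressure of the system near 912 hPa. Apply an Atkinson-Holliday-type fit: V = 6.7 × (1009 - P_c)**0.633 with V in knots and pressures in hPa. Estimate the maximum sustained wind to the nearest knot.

ΔP = 1009 − 912 = 97 hPa.
97^0.633 ≈ 18.098.
V ≈ 6.7 × 18.098 ≈ 121.3 kt.

121 kt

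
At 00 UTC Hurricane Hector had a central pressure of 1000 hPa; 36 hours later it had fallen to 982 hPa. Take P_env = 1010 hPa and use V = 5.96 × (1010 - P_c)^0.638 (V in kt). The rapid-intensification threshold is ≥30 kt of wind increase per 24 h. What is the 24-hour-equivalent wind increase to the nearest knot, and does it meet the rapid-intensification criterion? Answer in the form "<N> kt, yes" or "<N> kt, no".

V₁: ΔP = 10, V ≈ 5.96 × 10^0.638 ≈ 25.90 kt.
V₂: ΔP = 28, V ≈ 5.96 × 28^0.638 ≈ 49.95 kt.
ΔV over 36 h = 24.05 kt → 24 h equivalent = 24.05 × 24/36 ≈ 16.03 kt.
16 kt < 30 kt ⇒ not rapid intensification.

16 kt, no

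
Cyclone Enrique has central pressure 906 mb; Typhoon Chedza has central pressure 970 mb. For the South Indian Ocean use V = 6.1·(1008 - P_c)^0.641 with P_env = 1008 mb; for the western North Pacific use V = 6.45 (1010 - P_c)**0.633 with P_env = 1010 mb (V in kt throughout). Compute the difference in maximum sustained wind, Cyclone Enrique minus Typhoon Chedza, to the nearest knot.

Cyclone Enrique: ΔP = 102; V ≈ 6.1 × 102^0.641 ≈ 118.26 kt.
Typhoon Chedza: ΔP = 40; V ≈ 6.45 × 40^0.633 ≈ 66.63 kt.
Difference ≈ 118.26 − 66.63 = 51.63 → 52 kt.

52 kt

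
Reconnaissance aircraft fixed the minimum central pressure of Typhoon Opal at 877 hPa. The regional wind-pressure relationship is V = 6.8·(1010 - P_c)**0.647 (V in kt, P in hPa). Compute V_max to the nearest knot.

161 kt

ΔP = 1010 − 877 = 133 hPa.
133^0.647 ≈ 23.666.
V ≈ 6.8 × 23.666 ≈ 160.9 kt.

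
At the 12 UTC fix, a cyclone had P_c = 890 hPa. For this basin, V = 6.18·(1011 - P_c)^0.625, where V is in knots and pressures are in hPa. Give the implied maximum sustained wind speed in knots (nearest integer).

124 kt

ΔP = 1011 − 890 = 121 hPa.
121^0.625 ≈ 20.033.
V ≈ 6.18 × 20.033 ≈ 123.8 kt.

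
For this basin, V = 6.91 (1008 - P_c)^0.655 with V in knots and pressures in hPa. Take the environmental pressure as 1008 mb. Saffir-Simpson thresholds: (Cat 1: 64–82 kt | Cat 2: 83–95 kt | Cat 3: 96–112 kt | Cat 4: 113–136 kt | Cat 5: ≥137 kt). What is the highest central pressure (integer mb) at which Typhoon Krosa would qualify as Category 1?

Category 1 begins at V = 64 kt.
Required ΔP = (64/6.91)^(1/0.655) = 9.262^1.527 ≈ 29.91 mb.
P_c ≤ 1008 − 29.91 = 978.09, so the highest integer P_c is 978 mb.

978 mb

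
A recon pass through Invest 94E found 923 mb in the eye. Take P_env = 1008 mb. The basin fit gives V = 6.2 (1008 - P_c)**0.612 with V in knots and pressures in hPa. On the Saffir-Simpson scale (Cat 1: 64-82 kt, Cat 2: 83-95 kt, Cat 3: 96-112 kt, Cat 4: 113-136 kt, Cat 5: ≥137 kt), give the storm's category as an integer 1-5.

2

ΔP = 1008 − 923 = 85 mb.
V ≈ 6.2 × 85^0.612 = 6.2 × 15.16 ≈ 94 kt.
94 kt falls in the Category 2 band.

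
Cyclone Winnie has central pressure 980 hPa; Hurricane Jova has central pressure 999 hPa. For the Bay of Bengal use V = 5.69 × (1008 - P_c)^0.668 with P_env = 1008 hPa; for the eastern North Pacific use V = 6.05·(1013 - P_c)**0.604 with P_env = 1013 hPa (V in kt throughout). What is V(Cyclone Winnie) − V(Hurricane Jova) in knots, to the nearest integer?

23 kt

Cyclone Winnie: ΔP = 28; V ≈ 5.69 × 28^0.668 ≈ 52.70 kt.
Hurricane Jova: ΔP = 14; V ≈ 6.05 × 14^0.604 ≈ 29.79 kt.
Difference ≈ 52.70 − 29.79 = 22.91 → 23 kt.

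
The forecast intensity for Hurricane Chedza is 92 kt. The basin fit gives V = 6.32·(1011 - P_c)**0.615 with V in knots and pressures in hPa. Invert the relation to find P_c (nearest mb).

933 mb

ΔP = (V / 6.32)^(1/0.615) = (92/6.32)^1.626.
92/6.32 = 14.557; 14.557^1.626 ≈ 77.83 mb.
P_c = 1011 − 77.83 = 933.17 ≈ 933 mb.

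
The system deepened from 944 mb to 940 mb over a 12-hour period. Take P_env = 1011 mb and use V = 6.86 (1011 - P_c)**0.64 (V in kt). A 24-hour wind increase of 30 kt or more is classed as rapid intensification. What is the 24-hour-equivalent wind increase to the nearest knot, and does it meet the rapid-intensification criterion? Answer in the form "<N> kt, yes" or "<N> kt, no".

8 kt, no

V₁: ΔP = 67, V ≈ 6.86 × 67^0.64 ≈ 101.16 kt.
V₂: ΔP = 71, V ≈ 6.86 × 71^0.64 ≈ 104.99 kt.
ΔV over 12 h = 3.83 kt → 24 h equivalent = 3.83 × 24/12 ≈ 7.66 kt.
8 kt < 30 kt ⇒ not rapid intensification.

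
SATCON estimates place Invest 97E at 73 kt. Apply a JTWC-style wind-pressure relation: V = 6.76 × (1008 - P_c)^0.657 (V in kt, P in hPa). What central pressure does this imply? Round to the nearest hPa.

ΔP = (V / 6.76)^(1/0.657) = (73/6.76)^1.522.
73/6.76 = 10.799; 10.799^1.522 ≈ 37.40 hPa.
P_c = 1008 − 37.40 = 970.60 ≈ 971 hPa.

971 hPa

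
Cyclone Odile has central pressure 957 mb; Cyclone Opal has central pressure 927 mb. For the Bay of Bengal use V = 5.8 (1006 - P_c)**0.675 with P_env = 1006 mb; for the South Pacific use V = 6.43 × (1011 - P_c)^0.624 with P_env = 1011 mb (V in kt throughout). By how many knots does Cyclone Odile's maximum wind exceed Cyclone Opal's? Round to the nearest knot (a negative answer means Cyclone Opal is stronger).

-22 kt

Cyclone Odile: ΔP = 49; V ≈ 5.8 × 49^0.675 ≈ 80.23 kt.
Cyclone Opal: ΔP = 84; V ≈ 6.43 × 84^0.624 ≈ 102.08 kt.
Difference ≈ 80.23 − 102.08 = -21.85 → -22 kt.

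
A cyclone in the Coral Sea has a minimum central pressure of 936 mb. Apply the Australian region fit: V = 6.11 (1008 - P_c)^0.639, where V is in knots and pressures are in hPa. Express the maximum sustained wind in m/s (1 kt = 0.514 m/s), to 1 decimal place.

48.3 m/s

ΔP = 1008 − 936 = 72 mb.
V ≈ 6.11 × 72^0.639 = 6.11 × 15.376 ≈ 93.946 kt.
93.946 × 0.514 ≈ 48.29 m/s → 48.3 m/s.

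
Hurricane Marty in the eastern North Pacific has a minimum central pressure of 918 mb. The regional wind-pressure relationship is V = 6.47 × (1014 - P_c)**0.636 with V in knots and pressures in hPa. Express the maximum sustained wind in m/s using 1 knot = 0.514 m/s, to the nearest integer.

ΔP = 1014 − 918 = 96 mb.
V ≈ 6.47 × 96^0.636 = 6.47 × 18.227 ≈ 117.931 kt.
117.931 × 0.514 ≈ 60.62 m/s → 61 m/s.

61 m/s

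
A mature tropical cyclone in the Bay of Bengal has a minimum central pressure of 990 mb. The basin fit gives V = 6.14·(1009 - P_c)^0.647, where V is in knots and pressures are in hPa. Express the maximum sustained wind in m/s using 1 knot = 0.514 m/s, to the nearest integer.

21 m/s

ΔP = 1009 − 990 = 19 mb.
V ≈ 6.14 × 19^0.647 = 6.14 × 6.720 ≈ 41.259 kt.
41.259 × 0.514 ≈ 21.21 m/s → 21 m/s.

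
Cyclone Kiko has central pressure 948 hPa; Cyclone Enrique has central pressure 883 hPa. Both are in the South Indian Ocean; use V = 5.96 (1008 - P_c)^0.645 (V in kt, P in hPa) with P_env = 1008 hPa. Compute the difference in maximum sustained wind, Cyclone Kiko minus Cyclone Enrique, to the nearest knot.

Cyclone Kiko: ΔP = 60; V ≈ 5.96 × 60^0.645 ≈ 83.59 kt.
Cyclone Enrique: ΔP = 125; V ≈ 5.96 × 125^0.645 ≈ 134.20 kt.
Difference ≈ 83.59 − 134.20 = -50.61 → -51 kt.

-51 kt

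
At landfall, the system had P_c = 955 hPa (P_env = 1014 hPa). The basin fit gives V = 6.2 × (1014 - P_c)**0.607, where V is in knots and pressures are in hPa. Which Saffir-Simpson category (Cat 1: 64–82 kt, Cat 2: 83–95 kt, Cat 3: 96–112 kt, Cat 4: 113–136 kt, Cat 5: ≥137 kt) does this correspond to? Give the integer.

ΔP = 1014 − 955 = 59 hPa.
V ≈ 6.2 × 59^0.607 = 6.2 × 11.88 ≈ 74 kt.
74 kt falls in the Category 1 band.

1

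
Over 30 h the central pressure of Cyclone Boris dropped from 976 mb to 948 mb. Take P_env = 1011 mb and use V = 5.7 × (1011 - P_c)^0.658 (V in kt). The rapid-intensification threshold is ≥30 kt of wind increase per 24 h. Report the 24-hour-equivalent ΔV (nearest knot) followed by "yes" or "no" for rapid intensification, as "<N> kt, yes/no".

V₁: ΔP = 35, V ≈ 5.7 × 35^0.658 ≈ 59.14 kt.
V₂: ΔP = 63, V ≈ 5.7 × 63^0.658 ≈ 87.06 kt.
ΔV over 30 h = 27.92 kt → 24 h equivalent = 27.92 × 24/30 ≈ 22.34 kt.
22 kt < 30 kt ⇒ not rapid intensification.

22 kt, no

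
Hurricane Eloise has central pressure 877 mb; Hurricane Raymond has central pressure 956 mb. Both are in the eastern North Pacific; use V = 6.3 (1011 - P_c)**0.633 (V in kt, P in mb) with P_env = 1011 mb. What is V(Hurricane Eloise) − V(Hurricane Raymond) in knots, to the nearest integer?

Hurricane Eloise: ΔP = 134; V ≈ 6.3 × 134^0.633 ≈ 139.89 kt.
Hurricane Raymond: ΔP = 55; V ≈ 6.3 × 55^0.633 ≈ 79.61 kt.
Difference ≈ 139.89 − 79.61 = 60.28 → 60 kt.

60 kt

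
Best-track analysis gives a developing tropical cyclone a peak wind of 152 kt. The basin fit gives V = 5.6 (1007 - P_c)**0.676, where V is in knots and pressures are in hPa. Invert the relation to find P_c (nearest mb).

875 mb

ΔP = (V / 5.6)^(1/0.676) = (152/5.6)^1.479.
152/5.6 = 27.143; 27.143^1.479 ≈ 132.07 mb.
P_c = 1007 − 132.07 = 874.93 ≈ 875 mb.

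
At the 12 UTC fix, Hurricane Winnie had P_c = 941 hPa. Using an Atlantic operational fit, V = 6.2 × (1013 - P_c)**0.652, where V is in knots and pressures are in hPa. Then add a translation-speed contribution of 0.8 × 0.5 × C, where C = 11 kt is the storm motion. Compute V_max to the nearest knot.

ΔP = 1013 − 941 = 72 hPa.
72^0.652 ≈ 16.255.
V ≈ 6.2 × 16.255 ≈ 100.8 kt.
Translation term: 0.8 × 0.5 × 11 = 4.4 kt.
Corrected V ≈ 105.2 kt → 105 kt.

105 kt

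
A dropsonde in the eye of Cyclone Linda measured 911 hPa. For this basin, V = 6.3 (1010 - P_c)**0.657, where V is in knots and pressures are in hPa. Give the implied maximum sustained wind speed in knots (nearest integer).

129 kt

ΔP = 1010 − 911 = 99 hPa.
99^0.657 ≈ 20.471.
V ≈ 6.3 × 20.471 ≈ 129.0 kt.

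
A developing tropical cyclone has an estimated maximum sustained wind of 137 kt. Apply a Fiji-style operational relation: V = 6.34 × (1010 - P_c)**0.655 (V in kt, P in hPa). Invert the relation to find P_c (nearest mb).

901 mb

ΔP = (V / 6.34)^(1/0.655) = (137/6.34)^1.527.
137/6.34 = 21.609; 21.609^1.527 ≈ 109.04 mb.
P_c = 1010 − 109.04 = 900.96 ≈ 901 mb.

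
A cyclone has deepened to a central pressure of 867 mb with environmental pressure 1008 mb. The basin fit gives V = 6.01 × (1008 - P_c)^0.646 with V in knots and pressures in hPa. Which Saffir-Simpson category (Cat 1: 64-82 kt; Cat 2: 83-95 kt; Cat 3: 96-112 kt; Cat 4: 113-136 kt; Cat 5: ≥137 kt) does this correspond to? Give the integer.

5

ΔP = 1008 − 867 = 141 mb.
V ≈ 6.01 × 141^0.646 = 6.01 × 24.46 ≈ 147 kt.
147 kt falls in the Category 5 band.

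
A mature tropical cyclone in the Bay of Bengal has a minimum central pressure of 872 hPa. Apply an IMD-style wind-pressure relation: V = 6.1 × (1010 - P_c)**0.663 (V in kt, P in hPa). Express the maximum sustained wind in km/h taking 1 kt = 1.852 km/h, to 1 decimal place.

296.3 km/h

ΔP = 1010 − 872 = 138 hPa.
V ≈ 6.1 × 138^0.663 = 6.1 × 26.226 ≈ 159.981 kt.
159.981 × 1.852 ≈ 296.29 km/h → 296.3 km/h.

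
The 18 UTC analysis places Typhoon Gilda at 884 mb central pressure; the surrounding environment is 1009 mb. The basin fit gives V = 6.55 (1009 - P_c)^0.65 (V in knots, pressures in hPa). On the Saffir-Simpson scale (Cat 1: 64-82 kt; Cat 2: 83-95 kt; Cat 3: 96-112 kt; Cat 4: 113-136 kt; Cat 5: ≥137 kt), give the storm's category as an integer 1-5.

5

ΔP = 1009 − 884 = 125 mb.
V ≈ 6.55 × 125^0.65 = 6.55 × 23.07 ≈ 151 kt.
151 kt falls in the Category 5 band.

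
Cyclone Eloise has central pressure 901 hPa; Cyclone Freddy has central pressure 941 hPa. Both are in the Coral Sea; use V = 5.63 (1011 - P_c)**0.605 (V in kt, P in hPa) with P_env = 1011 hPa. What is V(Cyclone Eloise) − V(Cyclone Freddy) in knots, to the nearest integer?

23 kt

Cyclone Eloise: ΔP = 110; V ≈ 5.63 × 110^0.605 ≈ 96.73 kt.
Cyclone Freddy: ΔP = 70; V ≈ 5.63 × 70^0.605 ≈ 73.59 kt.
Difference ≈ 96.73 − 73.59 = 23.14 → 23 kt.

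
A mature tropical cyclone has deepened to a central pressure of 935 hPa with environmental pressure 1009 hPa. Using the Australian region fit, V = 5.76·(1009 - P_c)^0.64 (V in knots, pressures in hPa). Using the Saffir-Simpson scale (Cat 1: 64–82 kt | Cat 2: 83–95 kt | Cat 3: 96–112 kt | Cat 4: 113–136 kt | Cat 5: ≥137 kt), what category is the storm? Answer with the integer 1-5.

2

ΔP = 1009 − 935 = 74 hPa.
V ≈ 5.76 × 74^0.64 = 5.76 × 15.71 ≈ 91 kt.
91 kt falls in the Category 2 band.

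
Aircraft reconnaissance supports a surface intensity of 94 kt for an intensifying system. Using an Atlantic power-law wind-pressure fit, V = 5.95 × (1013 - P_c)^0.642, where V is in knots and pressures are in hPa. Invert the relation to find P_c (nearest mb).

939 mb

ΔP = (V / 5.95)^(1/0.642) = (94/5.95)^1.558.
94/5.95 = 15.798; 15.798^1.558 ≈ 73.62 mb.
P_c = 1013 − 73.62 = 939.38 ≈ 939 mb.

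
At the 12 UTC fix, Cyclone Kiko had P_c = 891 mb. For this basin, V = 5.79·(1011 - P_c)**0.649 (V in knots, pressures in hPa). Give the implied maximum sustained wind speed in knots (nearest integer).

129 kt

ΔP = 1011 − 891 = 120 mb.
120^0.649 ≈ 22.356.
V ≈ 5.79 × 22.356 ≈ 129.4 kt.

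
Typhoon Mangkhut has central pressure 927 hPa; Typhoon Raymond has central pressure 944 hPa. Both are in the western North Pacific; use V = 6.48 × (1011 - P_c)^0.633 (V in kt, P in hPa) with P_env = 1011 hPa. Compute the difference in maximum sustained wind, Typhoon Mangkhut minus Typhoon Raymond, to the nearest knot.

Typhoon Mangkhut: ΔP = 84; V ≈ 6.48 × 84^0.633 ≈ 107.06 kt.
Typhoon Raymond: ΔP = 67; V ≈ 6.48 × 67^0.633 ≈ 92.79 kt.
Difference ≈ 107.06 − 92.79 = 14.27 → 14 kt.

14 kt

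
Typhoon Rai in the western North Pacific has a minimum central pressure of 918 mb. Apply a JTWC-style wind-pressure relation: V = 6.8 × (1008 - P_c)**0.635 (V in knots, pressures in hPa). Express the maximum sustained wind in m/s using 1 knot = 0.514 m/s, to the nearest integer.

ΔP = 1008 − 918 = 90 mb.
V ≈ 6.8 × 90^0.635 = 6.8 × 17.416 ≈ 118.428 kt.
118.428 × 0.514 ≈ 60.87 m/s → 61 m/s.

61 m/s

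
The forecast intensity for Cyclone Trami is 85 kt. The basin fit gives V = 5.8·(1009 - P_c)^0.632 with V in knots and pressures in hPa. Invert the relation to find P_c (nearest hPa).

939 hPa

ΔP = (V / 5.8)^(1/0.632) = (85/5.8)^1.582.
85/5.8 = 14.655; 14.655^1.582 ≈ 69.97 hPa.
P_c = 1009 − 69.97 = 939.03 ≈ 939 hPa.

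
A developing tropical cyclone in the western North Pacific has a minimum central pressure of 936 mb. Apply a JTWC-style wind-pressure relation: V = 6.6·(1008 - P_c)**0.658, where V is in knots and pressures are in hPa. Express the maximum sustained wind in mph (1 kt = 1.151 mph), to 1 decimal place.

ΔP = 1008 − 936 = 72 mb.
V ≈ 6.6 × 72^0.658 = 6.6 × 16.677 ≈ 110.070 kt.
110.070 × 1.151 ≈ 126.69 mph → 126.7 mph.

126.7 mph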